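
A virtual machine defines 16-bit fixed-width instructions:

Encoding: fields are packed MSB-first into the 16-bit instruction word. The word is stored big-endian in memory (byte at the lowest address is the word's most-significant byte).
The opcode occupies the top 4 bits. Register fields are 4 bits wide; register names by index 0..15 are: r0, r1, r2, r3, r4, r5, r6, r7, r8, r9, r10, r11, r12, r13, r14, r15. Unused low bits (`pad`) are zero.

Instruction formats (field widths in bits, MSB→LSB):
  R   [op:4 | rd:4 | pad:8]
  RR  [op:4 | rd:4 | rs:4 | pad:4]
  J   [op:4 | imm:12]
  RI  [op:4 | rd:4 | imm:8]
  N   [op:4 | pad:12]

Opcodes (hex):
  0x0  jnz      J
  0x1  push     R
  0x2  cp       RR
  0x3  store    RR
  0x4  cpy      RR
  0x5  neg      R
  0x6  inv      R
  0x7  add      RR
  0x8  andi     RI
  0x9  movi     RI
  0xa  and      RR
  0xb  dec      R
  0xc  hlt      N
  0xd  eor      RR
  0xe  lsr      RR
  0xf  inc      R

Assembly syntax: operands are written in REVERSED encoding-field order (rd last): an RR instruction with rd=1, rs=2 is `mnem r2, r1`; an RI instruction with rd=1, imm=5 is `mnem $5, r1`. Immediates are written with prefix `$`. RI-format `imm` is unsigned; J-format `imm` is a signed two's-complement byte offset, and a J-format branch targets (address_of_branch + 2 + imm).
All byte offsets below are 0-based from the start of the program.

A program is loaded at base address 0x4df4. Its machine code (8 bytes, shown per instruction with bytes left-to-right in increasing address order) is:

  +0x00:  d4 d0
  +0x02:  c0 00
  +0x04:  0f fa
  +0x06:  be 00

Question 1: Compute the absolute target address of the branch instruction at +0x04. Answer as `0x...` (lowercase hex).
0x4df4

@+04  big-endian(0f fa) = 0x0ffa
  op=0x0ffa>>12=0x0 ⇒ jnz (J)
  imm: (w>>0)&0xfff=0xffa (s12→-6) → $-6
  target = base 0x4df4 + off 0x04 + 2 + imm -6 = 0x4df4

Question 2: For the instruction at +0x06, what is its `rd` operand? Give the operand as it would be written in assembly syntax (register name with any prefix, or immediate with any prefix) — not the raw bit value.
r14

@+06  big-endian(be 00) = 0xbe00
  opcode bits[15:12]=0xb: dec/R
  [11:8] rd=14 = r14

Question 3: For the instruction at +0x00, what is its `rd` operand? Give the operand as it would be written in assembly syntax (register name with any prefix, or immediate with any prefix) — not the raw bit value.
r4

+0x00: d4 d0 ⇒ word 0xd4d0 (big)
  opcode bits[15:12]=0xd: eor/RR
  [11:8] rd=4 = r4
  [7:4] rs=13 = r13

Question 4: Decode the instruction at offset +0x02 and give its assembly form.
@+02  big-endian(c0 00) = 0xc000
  opcode bits[15:12]=0xc: hlt/N

hlt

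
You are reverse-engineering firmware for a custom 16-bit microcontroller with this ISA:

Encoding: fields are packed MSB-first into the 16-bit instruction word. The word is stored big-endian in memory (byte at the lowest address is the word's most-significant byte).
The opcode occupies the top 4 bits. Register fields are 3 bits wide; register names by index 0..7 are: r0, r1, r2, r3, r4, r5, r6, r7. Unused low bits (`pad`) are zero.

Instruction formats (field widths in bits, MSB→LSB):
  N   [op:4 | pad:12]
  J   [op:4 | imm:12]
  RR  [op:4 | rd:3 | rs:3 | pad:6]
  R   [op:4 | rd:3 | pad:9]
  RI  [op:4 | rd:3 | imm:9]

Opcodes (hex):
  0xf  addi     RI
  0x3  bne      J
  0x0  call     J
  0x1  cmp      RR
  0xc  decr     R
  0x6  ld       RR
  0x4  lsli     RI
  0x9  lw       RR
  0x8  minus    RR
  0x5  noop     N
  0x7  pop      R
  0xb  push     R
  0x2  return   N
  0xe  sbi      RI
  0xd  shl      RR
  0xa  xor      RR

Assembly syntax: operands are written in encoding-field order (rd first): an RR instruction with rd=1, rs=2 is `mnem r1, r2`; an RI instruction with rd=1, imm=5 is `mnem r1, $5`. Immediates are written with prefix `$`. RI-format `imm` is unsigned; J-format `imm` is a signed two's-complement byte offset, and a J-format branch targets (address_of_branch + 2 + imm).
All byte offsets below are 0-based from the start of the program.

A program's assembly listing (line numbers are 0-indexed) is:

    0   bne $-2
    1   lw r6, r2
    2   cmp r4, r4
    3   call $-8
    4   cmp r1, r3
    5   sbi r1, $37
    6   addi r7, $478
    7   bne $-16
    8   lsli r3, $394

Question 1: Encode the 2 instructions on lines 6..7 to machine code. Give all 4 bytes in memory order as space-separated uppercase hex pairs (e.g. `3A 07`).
6. addi fields op=0xf:4|rd=7:3|imm=478:9 → word ffdeh → ff de
7. bne fields op=0x3:4|imm=-16:12 → word 3ff0h → 3f f0

FF DE 3F F0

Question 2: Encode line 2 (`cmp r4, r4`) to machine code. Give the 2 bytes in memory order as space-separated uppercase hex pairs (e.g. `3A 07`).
19 00

2. cmp fields op=0x1:4|rd=4:3|rs=4:3|pad=0:6 → word 1900h → 19 00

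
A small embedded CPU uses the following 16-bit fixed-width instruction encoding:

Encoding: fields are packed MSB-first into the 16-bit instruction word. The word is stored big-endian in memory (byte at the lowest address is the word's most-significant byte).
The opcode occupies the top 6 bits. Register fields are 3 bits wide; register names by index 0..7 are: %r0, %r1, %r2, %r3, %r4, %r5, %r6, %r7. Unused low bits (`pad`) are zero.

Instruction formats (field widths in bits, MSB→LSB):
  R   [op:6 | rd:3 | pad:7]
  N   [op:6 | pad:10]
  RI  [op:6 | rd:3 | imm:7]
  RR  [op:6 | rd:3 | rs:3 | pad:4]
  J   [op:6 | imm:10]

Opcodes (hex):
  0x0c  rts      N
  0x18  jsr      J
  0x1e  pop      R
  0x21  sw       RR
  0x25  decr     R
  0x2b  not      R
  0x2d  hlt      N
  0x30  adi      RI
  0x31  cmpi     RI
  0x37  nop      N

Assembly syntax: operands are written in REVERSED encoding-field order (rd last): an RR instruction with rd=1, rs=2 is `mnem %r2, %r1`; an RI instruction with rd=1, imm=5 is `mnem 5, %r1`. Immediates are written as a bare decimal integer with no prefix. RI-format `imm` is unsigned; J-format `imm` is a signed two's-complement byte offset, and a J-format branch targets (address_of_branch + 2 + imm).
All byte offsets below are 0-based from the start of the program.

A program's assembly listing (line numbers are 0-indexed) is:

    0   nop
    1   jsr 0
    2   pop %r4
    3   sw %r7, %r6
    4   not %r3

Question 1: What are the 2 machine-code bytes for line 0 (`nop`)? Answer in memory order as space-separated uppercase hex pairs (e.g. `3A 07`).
line 0 (nop): pack op=0x37:6|pad=0:10 = 0xdc00; big→ dc 00

DC 00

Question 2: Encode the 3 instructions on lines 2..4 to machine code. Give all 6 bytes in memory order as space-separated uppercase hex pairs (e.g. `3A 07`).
7A 00 87 70 AD 80

L2: pop op=0x1e:6|rd=4:3|pad=0:7 ⇒ 0x7a00 ⇒ big 7a 00
L3: sw op=0x21:6|rd=6:3|rs=7:3|pad=0:4 ⇒ 0x8770 ⇒ big 87 70
L4: not op=0x2b:6|rd=3:3|pad=0:7 ⇒ 0xad80 ⇒ big ad 80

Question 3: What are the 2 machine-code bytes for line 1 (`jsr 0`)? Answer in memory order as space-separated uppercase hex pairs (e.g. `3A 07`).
60 00

line 1 (jsr): pack op=0x18:6|imm=0:10 = 0x6000; big→ 60 00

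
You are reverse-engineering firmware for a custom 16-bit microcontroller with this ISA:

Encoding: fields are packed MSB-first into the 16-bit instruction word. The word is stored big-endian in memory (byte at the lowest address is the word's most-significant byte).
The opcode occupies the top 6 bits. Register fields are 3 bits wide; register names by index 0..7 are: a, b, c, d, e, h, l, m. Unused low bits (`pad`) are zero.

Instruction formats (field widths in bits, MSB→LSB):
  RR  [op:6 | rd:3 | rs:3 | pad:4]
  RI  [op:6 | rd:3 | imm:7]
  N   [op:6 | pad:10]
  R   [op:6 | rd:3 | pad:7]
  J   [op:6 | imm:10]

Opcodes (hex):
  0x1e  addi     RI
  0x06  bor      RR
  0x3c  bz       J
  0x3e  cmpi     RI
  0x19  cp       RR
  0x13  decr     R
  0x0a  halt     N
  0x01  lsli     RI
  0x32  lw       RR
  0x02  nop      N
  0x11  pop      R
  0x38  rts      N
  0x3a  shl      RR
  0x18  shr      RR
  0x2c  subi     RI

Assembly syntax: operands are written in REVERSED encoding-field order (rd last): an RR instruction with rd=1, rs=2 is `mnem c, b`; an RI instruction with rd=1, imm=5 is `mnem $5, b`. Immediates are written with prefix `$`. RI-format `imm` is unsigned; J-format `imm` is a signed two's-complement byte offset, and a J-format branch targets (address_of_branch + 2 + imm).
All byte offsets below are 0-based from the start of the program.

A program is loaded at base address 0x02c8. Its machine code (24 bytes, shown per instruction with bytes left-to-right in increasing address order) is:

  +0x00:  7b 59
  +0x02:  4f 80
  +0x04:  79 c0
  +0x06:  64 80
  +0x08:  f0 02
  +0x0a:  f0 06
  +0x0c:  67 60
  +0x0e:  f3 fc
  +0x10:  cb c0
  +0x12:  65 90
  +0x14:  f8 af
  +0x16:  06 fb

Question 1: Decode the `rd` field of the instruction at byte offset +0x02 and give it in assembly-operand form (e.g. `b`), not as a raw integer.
off 0x02: read 4f 80 as big → 0x4f80
  opcode bits[15:10]=0x13: decr/R
  rd@[9:7]=0x7 ⇒ m

m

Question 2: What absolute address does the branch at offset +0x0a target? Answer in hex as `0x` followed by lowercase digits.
[0a] f0 06 → 0xf006
  top 6b → 0x3c → bz [J]
  imm: (w>>0)&0x3ff=0x6 → $6
  target = base 0x02c8 + off 0x0a + 2 + imm 6 = 0x02da

0x02da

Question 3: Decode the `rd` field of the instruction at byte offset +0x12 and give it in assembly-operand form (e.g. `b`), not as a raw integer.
+0x12: 65 90 ⇒ word 0x6590 (big)
  op=0x6590>>10=0x19 ⇒ cp (RR)
  rd: (w>>7)&0x7=0x3 → d
  rs: (w>>4)&0x7=0x1 → b

d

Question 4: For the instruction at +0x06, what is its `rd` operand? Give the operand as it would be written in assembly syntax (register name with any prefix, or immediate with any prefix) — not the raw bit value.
b

off 0x06: read 64 80 as big → 0x6480
  opcode bits[15:10]=0x19: cp/RR
  [9:7] rd=1 = b
  [6:4] rs=0 = a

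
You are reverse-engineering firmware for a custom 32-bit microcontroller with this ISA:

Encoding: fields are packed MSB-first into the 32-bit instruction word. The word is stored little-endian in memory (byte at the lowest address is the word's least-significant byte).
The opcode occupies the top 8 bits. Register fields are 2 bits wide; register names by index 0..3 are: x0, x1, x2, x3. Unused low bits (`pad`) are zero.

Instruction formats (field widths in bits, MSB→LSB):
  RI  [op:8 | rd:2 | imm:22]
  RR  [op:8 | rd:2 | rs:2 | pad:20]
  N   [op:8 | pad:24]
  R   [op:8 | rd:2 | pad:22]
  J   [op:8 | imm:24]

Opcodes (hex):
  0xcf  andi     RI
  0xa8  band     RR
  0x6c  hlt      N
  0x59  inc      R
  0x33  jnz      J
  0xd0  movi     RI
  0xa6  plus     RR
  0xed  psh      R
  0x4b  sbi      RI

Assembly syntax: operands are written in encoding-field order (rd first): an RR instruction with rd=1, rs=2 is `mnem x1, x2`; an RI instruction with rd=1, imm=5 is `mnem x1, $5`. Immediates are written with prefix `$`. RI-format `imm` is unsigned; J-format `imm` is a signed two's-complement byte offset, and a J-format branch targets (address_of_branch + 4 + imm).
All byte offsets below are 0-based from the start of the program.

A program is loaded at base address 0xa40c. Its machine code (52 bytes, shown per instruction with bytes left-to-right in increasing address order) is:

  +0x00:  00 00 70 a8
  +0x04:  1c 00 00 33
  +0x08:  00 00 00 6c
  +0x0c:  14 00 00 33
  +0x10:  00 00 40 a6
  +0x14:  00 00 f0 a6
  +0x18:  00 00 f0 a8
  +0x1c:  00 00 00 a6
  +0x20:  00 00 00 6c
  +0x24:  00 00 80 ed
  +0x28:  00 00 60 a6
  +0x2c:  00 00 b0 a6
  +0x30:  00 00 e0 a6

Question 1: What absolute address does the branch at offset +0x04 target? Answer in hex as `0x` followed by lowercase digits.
+0x04: 1c 00 00 33 ⇒ word 0x3300001c (little)
  top 8b → 0x33 → jnz [J]
  [23:0] imm=28 = $28
  target = base 0xa40c + off 0x04 + 4 + imm 28 = 0xa430

0xa430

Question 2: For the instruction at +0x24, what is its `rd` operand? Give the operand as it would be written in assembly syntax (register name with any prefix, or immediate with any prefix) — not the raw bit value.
@+24  little-endian(00 00 80 ed) = 0xed800000
  op=0xed800000>>24=0xed ⇒ psh (R)
  rd@[23:22]=0x2 ⇒ x2

x2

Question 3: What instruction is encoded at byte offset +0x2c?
+0x2c: 00 00 b0 a6 ⇒ word 0xa6b00000 (little)
  top 8b → 0xa6 → plus [RR]
  rd: (w>>22)&0x3=0x2 → x2
  rs: (w>>20)&0x3=0x3 → x3

plus x2, x3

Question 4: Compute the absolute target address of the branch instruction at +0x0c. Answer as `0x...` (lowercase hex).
[0c] 14 00 00 33 → 0x33000014
  op=0x33000014>>24=0x33 ⇒ jnz (J)
  imm@[23:0]=0x14 ⇒ $20
  target = base 0xa40c + off 0x0c + 4 + imm 20 = 0xa430

0xa430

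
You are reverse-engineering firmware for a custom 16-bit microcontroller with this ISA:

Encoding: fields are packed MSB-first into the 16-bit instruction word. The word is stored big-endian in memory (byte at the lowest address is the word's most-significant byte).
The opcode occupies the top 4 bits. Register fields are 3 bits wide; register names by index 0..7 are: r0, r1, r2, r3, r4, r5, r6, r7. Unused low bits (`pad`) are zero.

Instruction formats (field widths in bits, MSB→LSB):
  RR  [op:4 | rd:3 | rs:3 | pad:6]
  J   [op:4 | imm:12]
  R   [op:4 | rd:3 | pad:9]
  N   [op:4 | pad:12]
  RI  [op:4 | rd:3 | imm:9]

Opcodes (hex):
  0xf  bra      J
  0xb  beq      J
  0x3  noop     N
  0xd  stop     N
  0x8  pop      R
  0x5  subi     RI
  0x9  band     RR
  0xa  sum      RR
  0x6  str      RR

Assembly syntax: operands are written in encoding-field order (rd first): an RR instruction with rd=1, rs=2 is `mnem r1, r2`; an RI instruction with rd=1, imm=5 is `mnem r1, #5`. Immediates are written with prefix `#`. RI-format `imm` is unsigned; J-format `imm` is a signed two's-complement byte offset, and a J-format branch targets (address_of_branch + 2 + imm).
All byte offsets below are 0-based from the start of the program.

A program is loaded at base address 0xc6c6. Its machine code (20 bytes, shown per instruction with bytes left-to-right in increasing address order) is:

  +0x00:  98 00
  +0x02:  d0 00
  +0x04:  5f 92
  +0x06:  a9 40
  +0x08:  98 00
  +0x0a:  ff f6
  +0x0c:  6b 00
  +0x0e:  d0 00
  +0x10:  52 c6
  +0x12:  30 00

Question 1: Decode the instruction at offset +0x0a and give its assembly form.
+0x0a: ff f6 ⇒ word 0xfff6 (big)
  op=0xfff6>>12=0xf ⇒ bra (J)
  [11:0] imm=4086 (s12→-10) = #-10

bra #-10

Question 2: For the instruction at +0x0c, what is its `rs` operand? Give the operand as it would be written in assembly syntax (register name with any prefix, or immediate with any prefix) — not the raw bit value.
r4

[0c] 6b 00 → 0x6b00
  opcode bits[15:12]=0x6: str/RR
  [11:9] rd=5 = r5
  [8:6] rs=4 = r4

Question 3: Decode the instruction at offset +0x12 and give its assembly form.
noop

@+12  big-endian(30 00) = 0x3000
  opcode bits[15:12]=0x3: noop/N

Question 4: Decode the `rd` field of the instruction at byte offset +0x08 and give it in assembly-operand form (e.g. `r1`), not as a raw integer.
r4

+0x08: 98 00 ⇒ word 0x9800 (big)
  opcode bits[15:12]=0x9: band/RR
  [11:9] rd=4 = r4
  [8:6] rs=0 = r0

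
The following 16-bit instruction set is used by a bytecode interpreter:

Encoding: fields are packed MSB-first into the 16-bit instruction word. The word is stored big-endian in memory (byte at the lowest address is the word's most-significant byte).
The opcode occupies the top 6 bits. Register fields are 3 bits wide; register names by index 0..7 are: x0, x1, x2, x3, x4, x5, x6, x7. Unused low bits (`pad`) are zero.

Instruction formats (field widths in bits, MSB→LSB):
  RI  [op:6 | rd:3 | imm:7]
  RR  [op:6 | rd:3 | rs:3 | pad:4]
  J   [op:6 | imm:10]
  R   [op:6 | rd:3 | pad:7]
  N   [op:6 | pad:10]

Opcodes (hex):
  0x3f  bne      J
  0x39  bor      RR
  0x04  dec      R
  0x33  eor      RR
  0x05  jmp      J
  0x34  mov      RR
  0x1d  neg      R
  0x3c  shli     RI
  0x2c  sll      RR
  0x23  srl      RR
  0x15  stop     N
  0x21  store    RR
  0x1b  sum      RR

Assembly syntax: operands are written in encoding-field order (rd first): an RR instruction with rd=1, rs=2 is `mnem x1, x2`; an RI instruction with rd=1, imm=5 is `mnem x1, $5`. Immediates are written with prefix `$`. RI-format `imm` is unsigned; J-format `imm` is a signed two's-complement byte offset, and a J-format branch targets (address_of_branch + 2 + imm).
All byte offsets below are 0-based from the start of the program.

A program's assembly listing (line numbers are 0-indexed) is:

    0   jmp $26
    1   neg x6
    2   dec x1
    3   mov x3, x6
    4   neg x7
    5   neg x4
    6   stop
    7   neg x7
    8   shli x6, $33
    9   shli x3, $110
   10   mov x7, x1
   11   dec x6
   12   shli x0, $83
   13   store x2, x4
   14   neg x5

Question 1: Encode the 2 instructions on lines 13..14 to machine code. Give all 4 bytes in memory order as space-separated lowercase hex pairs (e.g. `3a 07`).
13. store fields op=0x21:6|rd=2:3|rs=4:3|pad=0:4 → word 8540h → 85 40
14. neg fields op=0x1d:6|rd=5:3|pad=0:7 → word 7680h → 76 80

85 40 76 80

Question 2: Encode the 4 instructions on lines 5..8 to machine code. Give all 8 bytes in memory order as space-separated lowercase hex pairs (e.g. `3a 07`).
5. neg fields op=0x1d:6|rd=4:3|pad=0:7 → word 7600h → 76 00
6. stop fields op=0x15:6|pad=0:10 → word 5400h → 54 00
7. neg fields op=0x1d:6|rd=7:3|pad=0:7 → word 7780h → 77 80
8. shli fields op=0x3c:6|rd=6:3|imm=33:7 → word f321h → f3 21

76 00 54 00 77 80 f3 21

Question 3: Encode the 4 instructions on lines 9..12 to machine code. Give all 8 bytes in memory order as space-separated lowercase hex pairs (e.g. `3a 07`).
f1 ee d3 90 13 00 f0 53

9. shli fields op=0x3c:6|rd=3:3|imm=110:7 → word f1eeh → f1 ee
10. mov fields op=0x34:6|rd=7:3|rs=1:3|pad=0:4 → word d390h → d3 90
11. dec fields op=0x4:6|rd=6:3|pad=0:7 → word 1300h → 13 00
12. shli fields op=0x3c:6|rd=0:3|imm=83:7 → word f053h → f0 53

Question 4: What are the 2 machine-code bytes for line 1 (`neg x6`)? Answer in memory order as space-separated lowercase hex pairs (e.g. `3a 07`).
77 00

line 1 (neg): pack op=0x1d:6|rd=6:3|pad=0:7 = 0x7700; big→ 77 00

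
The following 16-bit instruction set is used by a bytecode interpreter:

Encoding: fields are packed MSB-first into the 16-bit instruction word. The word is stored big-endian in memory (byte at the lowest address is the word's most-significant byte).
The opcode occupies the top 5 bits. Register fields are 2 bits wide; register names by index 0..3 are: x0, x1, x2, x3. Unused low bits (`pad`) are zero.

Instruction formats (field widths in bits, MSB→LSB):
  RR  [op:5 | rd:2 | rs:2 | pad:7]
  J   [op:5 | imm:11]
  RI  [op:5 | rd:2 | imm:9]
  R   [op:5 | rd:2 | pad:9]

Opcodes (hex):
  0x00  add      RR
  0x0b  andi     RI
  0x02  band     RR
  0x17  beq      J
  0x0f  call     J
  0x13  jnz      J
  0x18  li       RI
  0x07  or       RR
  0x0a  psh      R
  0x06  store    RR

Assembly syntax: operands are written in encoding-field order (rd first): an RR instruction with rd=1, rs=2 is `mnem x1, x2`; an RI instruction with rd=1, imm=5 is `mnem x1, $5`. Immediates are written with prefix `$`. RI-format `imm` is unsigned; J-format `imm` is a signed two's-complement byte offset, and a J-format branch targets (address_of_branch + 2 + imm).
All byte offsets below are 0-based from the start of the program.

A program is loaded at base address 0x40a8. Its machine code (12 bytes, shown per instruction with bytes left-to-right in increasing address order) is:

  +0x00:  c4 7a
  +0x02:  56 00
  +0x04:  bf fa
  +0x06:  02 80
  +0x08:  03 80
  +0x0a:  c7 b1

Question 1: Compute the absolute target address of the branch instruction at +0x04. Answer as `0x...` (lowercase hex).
+0x04: bf fa ⇒ word 0xbffa (big)
  top 5b → 0x17 → beq [J]
  imm: (w>>0)&0x7ff=0x7fa (s11→-6) → $-6
  target = base 0x40a8 + off 0x04 + 2 + imm -6 = 0x40a8

0x40a8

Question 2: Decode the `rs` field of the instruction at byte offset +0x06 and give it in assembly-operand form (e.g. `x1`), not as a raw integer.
+0x06: 02 80 ⇒ word 0x0280 (big)
  top 5b → 0x0 → add [RR]
  rd: (w>>9)&0x3=0x1 → x1
  rs: (w>>7)&0x3=0x1 → x1

x1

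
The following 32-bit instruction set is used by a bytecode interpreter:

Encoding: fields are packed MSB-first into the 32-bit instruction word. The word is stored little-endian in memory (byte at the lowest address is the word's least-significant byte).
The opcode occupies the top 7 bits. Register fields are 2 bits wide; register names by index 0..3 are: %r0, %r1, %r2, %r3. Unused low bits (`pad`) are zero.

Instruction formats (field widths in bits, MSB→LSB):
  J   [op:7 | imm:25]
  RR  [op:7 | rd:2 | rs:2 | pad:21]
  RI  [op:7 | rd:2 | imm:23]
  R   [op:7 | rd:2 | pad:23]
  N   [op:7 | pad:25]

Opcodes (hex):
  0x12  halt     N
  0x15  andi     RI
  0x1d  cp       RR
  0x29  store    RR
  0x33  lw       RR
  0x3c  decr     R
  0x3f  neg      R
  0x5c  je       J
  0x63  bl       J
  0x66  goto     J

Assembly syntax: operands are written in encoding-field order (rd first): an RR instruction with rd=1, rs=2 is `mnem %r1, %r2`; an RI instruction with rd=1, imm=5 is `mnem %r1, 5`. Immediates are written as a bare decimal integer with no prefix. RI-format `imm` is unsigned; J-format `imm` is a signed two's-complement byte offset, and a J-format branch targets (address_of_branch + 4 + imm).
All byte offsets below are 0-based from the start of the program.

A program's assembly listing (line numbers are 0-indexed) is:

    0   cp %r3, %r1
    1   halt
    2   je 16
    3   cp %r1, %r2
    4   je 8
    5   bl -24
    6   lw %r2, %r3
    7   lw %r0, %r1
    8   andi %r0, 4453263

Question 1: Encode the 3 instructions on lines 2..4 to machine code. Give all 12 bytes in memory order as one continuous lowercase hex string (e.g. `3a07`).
100000b80000c03a080000b8

2. je fields op=0x5c:7|imm=16:25 → word b8000010h → 10 00 00 b8
3. cp fields op=0x1d:7|rd=1:2|rs=2:2|pad=0:21 → word 3ac00000h → 00 00 c0 3a
4. je fields op=0x5c:7|imm=8:25 → word b8000008h → 08 00 00 b8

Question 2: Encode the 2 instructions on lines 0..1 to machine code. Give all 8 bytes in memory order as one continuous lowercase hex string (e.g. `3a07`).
0000a03b00000024

line 0 (cp): pack op=0x1d:7|rd=3:2|rs=1:2|pad=0:21 = 0x3ba00000; little→ 00 00 a0 3b
line 1 (halt): pack op=0x12:7|pad=0:25 = 0x24000000; little→ 00 00 00 24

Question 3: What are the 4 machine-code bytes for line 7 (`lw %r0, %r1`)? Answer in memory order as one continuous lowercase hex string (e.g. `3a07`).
00002066

7. lw fields op=0x33:7|rd=0:2|rs=1:2|pad=0:21 → word 66200000h → 00 00 20 66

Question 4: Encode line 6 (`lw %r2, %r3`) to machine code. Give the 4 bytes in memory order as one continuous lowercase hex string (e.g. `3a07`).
L6: lw op=0x33:7|rd=2:2|rs=3:2|pad=0:21 ⇒ 0x67600000 ⇒ little 00 00 60 67

00006067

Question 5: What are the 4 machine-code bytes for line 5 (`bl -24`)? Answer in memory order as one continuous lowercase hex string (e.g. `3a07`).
e8ffffc7

line 5 (bl): pack op=0x63:7|imm=-24:25 = 0xc7ffffe8; little→ e8 ff ff c7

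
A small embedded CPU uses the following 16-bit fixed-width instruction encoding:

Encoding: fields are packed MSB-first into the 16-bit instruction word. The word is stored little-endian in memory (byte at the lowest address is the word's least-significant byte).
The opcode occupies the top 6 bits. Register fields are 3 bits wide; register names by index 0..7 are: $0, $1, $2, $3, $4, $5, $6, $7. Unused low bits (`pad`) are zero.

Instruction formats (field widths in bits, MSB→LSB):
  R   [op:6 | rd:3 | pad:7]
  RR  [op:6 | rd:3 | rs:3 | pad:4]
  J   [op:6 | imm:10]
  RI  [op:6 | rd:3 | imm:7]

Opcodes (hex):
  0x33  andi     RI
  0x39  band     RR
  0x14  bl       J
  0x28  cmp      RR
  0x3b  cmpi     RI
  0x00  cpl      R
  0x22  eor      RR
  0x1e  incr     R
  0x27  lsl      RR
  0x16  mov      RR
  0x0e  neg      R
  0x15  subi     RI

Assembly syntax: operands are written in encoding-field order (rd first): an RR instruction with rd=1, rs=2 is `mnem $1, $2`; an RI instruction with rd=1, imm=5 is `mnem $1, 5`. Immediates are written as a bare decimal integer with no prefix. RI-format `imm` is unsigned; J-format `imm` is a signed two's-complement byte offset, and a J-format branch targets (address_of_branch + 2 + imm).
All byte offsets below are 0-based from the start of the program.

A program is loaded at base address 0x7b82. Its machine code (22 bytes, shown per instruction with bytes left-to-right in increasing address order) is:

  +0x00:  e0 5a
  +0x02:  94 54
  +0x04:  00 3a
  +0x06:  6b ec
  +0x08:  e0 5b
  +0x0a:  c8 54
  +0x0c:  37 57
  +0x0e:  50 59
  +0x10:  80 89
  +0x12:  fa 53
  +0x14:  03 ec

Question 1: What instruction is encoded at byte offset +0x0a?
subi $1, 72

@+0a  little-endian(c8 54) = 0x54c8
  op=0x54c8>>10=0x15 ⇒ subi (RI)
  rd: (w>>7)&0x7=0x1 → $1
  imm: (w>>0)&0x7f=0x48 → 72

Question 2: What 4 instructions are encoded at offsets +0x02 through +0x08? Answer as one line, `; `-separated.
subi $1, 20; neg $4; cmpi $0, 107; mov $7, $6

off 0x02: read 94 54 as little → 0x5494
  top 6b → 0x15 → subi [RI]
  [9:7] rd=1 = $1
  [6:0] imm=20 = 20
off 0x04: read 00 3a as little → 0x3a00
  top 6b → 0xe → neg [R]
  [9:7] rd=4 = $4
off 0x06: read 6b ec as little → 0xec6b
  top 6b → 0x3b → cmpi [RI]
  [9:7] rd=0 = $0
  [6:0] imm=107 = 107
off 0x08: read e0 5b as little → 0x5be0
  top 6b → 0x16 → mov [RR]
  [9:7] rd=7 = $7
  [6:4] rs=6 = $6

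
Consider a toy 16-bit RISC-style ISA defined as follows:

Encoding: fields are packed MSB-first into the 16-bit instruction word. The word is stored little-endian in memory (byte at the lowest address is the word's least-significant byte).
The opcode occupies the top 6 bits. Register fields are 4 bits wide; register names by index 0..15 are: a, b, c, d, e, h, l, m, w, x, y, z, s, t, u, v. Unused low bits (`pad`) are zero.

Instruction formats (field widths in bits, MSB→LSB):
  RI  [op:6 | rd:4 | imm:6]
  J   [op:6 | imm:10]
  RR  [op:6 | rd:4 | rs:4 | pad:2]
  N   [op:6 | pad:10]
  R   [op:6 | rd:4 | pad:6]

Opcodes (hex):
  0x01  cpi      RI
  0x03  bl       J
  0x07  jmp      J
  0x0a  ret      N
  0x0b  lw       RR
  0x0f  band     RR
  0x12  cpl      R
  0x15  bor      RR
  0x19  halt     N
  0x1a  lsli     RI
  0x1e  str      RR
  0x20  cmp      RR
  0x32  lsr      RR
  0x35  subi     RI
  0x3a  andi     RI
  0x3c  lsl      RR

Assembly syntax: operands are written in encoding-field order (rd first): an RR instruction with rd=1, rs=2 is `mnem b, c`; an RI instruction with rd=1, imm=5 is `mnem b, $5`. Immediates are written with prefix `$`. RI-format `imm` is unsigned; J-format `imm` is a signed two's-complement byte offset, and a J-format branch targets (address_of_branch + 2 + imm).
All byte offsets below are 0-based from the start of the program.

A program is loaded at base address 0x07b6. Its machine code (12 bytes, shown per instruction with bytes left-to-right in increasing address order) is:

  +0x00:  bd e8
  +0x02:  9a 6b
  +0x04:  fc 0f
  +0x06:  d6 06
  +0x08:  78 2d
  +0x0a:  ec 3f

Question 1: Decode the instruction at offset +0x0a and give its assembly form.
band v, z

off 0x0a: read ec 3f as little → 0x3fec
  opcode bits[15:10]=0xf: band/RR
  rd@[9:6]=0xf ⇒ v
  rs@[5:2]=0xb ⇒ z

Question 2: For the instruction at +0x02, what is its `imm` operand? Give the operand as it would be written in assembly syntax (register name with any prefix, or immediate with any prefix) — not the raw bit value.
$26

+0x02: 9a 6b ⇒ word 0x6b9a (little)
  opcode bits[15:10]=0x1a: lsli/RI
  [9:6] rd=14 = u
  [5:0] imm=26 = $26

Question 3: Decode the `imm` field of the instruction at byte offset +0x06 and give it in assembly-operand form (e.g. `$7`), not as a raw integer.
[06] d6 06 → 0x06d6
  op=0x06d6>>10=0x1 ⇒ cpi (RI)
  rd: (w>>6)&0xf=0xb → z
  imm: (w>>0)&0x3f=0x16 → $22

$22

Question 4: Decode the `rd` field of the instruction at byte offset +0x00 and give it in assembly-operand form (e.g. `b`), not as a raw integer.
c

+0x00: bd e8 ⇒ word 0xe8bd (little)
  op=0xe8bd>>10=0x3a ⇒ andi (RI)
  rd: (w>>6)&0xf=0x2 → c
  imm: (w>>0)&0x3f=0x3d → $61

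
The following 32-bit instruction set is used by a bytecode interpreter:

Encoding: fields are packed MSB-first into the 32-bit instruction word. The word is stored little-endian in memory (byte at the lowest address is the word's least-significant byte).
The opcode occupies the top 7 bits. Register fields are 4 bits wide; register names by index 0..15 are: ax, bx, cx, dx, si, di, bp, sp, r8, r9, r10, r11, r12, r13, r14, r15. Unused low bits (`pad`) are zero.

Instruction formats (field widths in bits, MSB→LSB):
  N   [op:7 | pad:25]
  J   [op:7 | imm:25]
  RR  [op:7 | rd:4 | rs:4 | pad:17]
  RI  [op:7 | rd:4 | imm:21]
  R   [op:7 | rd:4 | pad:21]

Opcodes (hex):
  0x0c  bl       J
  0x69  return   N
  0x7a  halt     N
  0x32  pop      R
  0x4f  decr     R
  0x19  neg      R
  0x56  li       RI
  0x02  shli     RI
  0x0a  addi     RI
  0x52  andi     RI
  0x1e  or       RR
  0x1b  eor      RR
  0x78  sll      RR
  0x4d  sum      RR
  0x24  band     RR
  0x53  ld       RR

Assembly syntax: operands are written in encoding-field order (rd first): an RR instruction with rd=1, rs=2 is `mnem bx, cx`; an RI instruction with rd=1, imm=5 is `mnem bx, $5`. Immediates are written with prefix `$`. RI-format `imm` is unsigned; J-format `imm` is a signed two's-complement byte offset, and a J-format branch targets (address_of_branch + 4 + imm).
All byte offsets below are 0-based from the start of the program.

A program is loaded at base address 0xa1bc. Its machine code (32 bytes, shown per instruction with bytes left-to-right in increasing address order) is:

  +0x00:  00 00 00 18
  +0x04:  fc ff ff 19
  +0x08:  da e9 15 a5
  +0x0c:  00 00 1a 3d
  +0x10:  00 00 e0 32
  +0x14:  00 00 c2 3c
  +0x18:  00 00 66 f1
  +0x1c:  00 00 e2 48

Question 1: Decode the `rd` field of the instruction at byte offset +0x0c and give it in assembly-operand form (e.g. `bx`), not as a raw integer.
r8

@+0c  little-endian(00 00 1a 3d) = 0x3d1a0000
  opcode bits[31:25]=0x1e: or/RR
  rd: (w>>21)&0xf=0x8 → r8
  rs: (w>>17)&0xf=0xd → r13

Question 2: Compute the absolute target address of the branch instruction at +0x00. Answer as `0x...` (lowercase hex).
0xa1c0

+0x00: 00 00 00 18 ⇒ word 0x18000000 (little)
  op=0x18000000>>25=0xc ⇒ bl (J)
  imm: (w>>0)&0x1ffffff=0x0 → $0
  target = base 0xa1bc + off 0x00 + 4 + imm 0 = 0xa1c0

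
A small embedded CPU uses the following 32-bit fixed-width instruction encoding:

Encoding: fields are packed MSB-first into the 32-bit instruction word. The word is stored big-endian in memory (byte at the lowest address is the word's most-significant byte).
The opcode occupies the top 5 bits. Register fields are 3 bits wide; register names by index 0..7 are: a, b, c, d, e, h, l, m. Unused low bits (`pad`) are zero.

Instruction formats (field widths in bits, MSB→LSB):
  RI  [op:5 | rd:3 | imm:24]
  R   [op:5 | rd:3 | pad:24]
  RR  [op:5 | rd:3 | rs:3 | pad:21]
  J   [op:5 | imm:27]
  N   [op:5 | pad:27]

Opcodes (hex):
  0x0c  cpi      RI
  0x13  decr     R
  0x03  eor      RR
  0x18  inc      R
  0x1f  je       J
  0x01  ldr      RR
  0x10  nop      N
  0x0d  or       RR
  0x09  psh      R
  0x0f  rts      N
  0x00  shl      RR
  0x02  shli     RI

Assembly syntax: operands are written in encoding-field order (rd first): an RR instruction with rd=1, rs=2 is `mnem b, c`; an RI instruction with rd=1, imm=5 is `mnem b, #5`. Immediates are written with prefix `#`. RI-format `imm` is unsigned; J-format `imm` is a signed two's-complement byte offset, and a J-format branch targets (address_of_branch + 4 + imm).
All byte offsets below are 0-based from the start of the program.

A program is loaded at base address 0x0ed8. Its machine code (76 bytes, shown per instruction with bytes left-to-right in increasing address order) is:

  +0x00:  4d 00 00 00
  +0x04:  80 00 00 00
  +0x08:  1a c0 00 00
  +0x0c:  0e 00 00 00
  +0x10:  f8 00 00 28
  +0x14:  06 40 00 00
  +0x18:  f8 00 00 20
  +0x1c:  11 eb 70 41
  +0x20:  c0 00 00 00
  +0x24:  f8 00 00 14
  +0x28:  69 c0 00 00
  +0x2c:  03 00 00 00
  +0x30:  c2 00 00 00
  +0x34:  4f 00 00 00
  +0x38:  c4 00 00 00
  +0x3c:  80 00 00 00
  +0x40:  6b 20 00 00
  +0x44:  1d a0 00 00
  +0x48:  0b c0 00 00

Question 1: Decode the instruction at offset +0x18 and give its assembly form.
je #32

off 0x18: read f8 00 00 20 as big → 0xf8000020
  op=0xf8000020>>27=0x1f ⇒ je (J)
  imm: (w>>0)&0x7ffffff=0x20 → #32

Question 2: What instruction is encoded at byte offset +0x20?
inc a

+0x20: c0 00 00 00 ⇒ word 0xc0000000 (big)
  op=0xc0000000>>27=0x18 ⇒ inc (R)
  rd@[26:24]=0x0 ⇒ a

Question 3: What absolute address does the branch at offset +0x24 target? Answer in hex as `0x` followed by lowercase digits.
+0x24: f8 00 00 14 ⇒ word 0xf8000014 (big)
  opcode bits[31:27]=0x1f: je/J
  imm: (w>>0)&0x7ffffff=0x14 → #20
  target = base 0x0ed8 + off 0x24 + 4 + imm 20 = 0x0f14

0x0f14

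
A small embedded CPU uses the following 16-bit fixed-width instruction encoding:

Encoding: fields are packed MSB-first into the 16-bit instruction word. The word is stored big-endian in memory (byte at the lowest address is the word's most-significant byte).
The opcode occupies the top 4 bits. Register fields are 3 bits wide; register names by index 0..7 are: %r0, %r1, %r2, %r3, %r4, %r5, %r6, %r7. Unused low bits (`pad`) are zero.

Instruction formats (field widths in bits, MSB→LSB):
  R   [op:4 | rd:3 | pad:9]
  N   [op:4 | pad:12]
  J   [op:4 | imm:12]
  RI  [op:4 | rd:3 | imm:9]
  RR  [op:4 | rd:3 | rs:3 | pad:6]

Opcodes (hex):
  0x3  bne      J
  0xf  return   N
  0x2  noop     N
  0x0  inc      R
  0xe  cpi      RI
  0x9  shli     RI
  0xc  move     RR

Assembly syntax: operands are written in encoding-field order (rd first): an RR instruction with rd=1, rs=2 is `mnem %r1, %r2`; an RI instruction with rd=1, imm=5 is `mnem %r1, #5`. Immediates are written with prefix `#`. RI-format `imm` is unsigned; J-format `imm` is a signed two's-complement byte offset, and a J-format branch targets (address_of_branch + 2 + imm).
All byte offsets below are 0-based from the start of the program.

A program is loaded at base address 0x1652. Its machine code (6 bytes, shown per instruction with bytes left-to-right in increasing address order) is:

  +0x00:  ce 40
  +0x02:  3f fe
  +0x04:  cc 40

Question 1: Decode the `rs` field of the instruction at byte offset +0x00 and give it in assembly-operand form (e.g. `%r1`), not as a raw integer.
%r1

@+00  big-endian(ce 40) = 0xce40
  top 4b → 0xc → move [RR]
  rd@[11:9]=0x7 ⇒ %r7
  rs@[8:6]=0x1 ⇒ %r1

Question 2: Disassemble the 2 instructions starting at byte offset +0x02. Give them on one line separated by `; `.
off 0x02: read 3f fe as big → 0x3ffe
  op=0x3ffe>>12=0x3 ⇒ bne (J)
  imm: (w>>0)&0xfff=0xffe (s12→-2) → #-2
off 0x04: read cc 40 as big → 0xcc40
  op=0xcc40>>12=0xc ⇒ move (RR)
  rd: (w>>9)&0x7=0x6 → %r6
  rs: (w>>6)&0x7=0x1 → %r1

bne #-2; move %r6, %r1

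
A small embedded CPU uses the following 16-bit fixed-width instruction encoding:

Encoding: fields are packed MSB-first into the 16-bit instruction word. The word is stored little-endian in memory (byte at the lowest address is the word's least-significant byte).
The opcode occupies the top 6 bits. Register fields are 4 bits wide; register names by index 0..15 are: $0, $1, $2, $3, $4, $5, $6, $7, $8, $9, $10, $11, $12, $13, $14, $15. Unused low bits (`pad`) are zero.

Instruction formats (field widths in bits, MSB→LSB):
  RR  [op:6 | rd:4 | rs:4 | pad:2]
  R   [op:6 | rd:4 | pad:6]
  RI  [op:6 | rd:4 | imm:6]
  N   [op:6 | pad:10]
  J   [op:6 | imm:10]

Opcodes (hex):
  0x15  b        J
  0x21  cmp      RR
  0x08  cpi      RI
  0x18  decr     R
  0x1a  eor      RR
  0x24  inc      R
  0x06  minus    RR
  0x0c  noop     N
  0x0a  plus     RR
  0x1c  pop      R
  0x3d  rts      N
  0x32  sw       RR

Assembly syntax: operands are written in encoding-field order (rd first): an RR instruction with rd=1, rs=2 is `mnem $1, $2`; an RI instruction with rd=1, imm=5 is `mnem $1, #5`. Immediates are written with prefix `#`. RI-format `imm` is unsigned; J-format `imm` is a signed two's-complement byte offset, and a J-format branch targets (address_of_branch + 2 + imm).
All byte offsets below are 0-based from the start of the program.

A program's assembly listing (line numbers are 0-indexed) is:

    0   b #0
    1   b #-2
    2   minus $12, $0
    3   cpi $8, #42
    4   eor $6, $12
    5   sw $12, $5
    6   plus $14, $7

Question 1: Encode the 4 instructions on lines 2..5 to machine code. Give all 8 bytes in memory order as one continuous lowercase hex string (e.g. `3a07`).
001b2a22b06914cb

2. minus fields op=0x6:6|rd=12:4|rs=0:4|pad=0:2 → word 1b00h → 00 1b
3. cpi fields op=0x8:6|rd=8:4|imm=42:6 → word 222ah → 2a 22
4. eor fields op=0x1a:6|rd=6:4|rs=12:4|pad=0:2 → word 69b0h → b0 69
5. sw fields op=0x32:6|rd=12:4|rs=5:4|pad=0:2 → word cb14h → 14 cb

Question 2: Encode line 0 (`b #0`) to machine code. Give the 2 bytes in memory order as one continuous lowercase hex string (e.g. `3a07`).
line 0 (b): pack op=0x15:6|imm=0:10 = 0x5400; little→ 00 54

0054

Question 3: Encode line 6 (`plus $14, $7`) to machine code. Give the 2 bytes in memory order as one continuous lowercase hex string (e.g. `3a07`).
line 6 (plus): pack op=0xa:6|rd=14:4|rs=7:4|pad=0:2 = 0x2b9c; little→ 9c 2b

9c2b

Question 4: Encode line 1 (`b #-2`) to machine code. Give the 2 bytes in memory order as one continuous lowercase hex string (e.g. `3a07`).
fe57

1. b fields op=0x15:6|imm=-2:10 → word 57feh → fe 57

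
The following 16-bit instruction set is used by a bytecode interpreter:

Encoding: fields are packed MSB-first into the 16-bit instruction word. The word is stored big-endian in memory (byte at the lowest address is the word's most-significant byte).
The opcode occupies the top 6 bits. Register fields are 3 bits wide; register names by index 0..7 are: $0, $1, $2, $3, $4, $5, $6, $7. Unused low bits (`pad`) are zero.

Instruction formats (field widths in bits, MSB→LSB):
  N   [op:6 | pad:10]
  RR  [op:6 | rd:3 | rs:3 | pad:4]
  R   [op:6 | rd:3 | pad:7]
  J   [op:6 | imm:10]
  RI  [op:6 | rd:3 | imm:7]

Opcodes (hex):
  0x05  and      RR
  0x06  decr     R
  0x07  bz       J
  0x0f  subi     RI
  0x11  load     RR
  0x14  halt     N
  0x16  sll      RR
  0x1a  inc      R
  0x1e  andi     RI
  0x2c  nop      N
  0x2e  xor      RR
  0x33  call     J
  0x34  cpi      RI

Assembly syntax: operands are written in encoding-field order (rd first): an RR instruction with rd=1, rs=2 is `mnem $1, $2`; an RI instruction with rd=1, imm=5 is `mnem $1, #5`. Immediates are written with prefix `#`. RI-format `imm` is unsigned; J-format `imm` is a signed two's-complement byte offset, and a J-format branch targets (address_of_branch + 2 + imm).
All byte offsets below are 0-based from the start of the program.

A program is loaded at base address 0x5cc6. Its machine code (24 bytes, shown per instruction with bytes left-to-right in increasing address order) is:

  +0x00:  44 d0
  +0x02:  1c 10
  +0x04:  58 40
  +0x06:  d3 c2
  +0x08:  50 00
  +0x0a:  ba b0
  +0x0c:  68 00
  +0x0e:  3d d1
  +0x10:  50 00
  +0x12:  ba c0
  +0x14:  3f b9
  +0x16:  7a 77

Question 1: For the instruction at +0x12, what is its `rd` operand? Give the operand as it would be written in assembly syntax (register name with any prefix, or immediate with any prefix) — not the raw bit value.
$5

[12] ba c0 → 0xbac0
  opcode bits[15:10]=0x2e: xor/RR
  rd: (w>>7)&0x7=0x5 → $5
  rs: (w>>4)&0x7=0x4 → $4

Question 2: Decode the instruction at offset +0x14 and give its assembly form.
+0x14: 3f b9 ⇒ word 0x3fb9 (big)
  op=0x3fb9>>10=0xf ⇒ subi (RI)
  [9:7] rd=7 = $7
  [6:0] imm=57 = #57

subi $7, #57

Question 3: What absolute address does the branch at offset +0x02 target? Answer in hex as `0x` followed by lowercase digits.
0x5cda

+0x02: 1c 10 ⇒ word 0x1c10 (big)
  opcode bits[15:10]=0x7: bz/J
  imm@[9:0]=0x10 ⇒ #16
  target = base 0x5cc6 + off 0x02 + 2 + imm 16 = 0x5cda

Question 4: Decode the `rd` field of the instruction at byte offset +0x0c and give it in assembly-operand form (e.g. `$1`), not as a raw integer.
@+0c  big-endian(68 00) = 0x6800
  top 6b → 0x1a → inc [R]
  rd@[9:7]=0x0 ⇒ $0

$0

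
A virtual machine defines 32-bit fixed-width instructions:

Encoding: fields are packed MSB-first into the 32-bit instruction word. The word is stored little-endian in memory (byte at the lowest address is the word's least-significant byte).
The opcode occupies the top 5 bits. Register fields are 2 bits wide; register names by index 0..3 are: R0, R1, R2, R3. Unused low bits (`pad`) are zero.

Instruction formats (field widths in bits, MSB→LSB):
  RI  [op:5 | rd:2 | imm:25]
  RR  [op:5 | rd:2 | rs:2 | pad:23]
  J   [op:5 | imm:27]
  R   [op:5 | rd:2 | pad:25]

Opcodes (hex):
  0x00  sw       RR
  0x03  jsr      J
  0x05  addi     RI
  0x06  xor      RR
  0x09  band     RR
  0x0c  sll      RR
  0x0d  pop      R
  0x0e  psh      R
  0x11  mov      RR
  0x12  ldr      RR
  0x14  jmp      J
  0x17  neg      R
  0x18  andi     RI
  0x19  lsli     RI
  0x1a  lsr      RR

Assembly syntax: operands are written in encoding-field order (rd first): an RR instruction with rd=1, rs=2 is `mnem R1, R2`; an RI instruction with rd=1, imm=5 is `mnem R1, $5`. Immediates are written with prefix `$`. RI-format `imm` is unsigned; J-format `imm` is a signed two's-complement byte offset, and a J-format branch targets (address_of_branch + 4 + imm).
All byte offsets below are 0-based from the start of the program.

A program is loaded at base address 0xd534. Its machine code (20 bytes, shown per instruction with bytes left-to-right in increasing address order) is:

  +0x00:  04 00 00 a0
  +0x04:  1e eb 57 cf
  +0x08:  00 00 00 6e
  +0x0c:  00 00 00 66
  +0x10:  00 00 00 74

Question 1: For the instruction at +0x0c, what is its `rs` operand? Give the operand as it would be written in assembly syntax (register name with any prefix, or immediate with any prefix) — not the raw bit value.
R0

off 0x0c: read 00 00 00 66 as little → 0x66000000
  top 5b → 0xc → sll [RR]
  rd@[26:25]=0x3 ⇒ R3
  rs@[24:23]=0x0 ⇒ R0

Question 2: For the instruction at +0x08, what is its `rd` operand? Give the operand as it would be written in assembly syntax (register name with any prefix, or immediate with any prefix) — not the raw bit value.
off 0x08: read 00 00 00 6e as little → 0x6e000000
  op=0x6e000000>>27=0xd ⇒ pop (R)
  rd@[26:25]=0x3 ⇒ R3

R3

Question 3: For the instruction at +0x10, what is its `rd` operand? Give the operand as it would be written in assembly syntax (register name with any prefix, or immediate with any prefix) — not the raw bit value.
R2

[10] 00 00 00 74 → 0x74000000
  opcode bits[31:27]=0xe: psh/R
  rd: (w>>25)&0x3=0x2 → R2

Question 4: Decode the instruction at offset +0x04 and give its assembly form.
lsli R3, $22539038

@+04  little-endian(1e eb 57 cf) = 0xcf57eb1e
  opcode bits[31:27]=0x19: lsli/RI
  rd: (w>>25)&0x3=0x3 → R3
  imm: (w>>0)&0x1ffffff=0x157eb1e → $22539038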